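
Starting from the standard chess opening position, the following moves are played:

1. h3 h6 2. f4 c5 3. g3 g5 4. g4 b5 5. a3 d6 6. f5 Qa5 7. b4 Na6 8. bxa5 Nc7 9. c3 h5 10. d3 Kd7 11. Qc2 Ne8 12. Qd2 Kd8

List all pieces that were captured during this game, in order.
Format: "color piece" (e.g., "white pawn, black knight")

Tracking captures:
  bxa5: captured black queen

black queen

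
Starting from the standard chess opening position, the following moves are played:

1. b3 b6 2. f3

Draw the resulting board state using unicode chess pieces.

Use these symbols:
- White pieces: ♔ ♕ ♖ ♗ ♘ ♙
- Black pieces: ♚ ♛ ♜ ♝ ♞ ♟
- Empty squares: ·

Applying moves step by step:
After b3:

♜ ♞ ♝ ♛ ♚ ♝ ♞ ♜
♟ ♟ ♟ ♟ ♟ ♟ ♟ ♟
· · · · · · · ·
· · · · · · · ·
· · · · · · · ·
· ♙ · · · · · ·
♙ · ♙ ♙ ♙ ♙ ♙ ♙
♖ ♘ ♗ ♕ ♔ ♗ ♘ ♖


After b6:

♜ ♞ ♝ ♛ ♚ ♝ ♞ ♜
♟ · ♟ ♟ ♟ ♟ ♟ ♟
· ♟ · · · · · ·
· · · · · · · ·
· · · · · · · ·
· ♙ · · · · · ·
♙ · ♙ ♙ ♙ ♙ ♙ ♙
♖ ♘ ♗ ♕ ♔ ♗ ♘ ♖


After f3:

♜ ♞ ♝ ♛ ♚ ♝ ♞ ♜
♟ · ♟ ♟ ♟ ♟ ♟ ♟
· ♟ · · · · · ·
· · · · · · · ·
· · · · · · · ·
· ♙ · · · ♙ · ·
♙ · ♙ ♙ ♙ · ♙ ♙
♖ ♘ ♗ ♕ ♔ ♗ ♘ ♖



  a b c d e f g h
  ─────────────────
8│♜ ♞ ♝ ♛ ♚ ♝ ♞ ♜│8
7│♟ · ♟ ♟ ♟ ♟ ♟ ♟│7
6│· ♟ · · · · · ·│6
5│· · · · · · · ·│5
4│· · · · · · · ·│4
3│· ♙ · · · ♙ · ·│3
2│♙ · ♙ ♙ ♙ · ♙ ♙│2
1│♖ ♘ ♗ ♕ ♔ ♗ ♘ ♖│1
  ─────────────────
  a b c d e f g h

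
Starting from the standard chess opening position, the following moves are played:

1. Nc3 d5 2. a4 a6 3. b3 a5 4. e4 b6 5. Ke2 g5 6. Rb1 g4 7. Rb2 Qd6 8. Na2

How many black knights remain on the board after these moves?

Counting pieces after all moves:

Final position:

  a b c d e f g h
  ─────────────────
8│♜ ♞ ♝ · ♚ ♝ ♞ ♜│8
7│· · ♟ · ♟ ♟ · ♟│7
6│· ♟ · ♛ · · · ·│6
5│♟ · · ♟ · · · ·│5
4│♙ · · · ♙ · ♟ ·│4
3│· ♙ · · · · · ·│3
2│♘ ♖ ♙ ♙ ♔ ♙ ♙ ♙│2
1│· · ♗ ♕ · ♗ ♘ ♖│1
  ─────────────────
  a b c d e f g h


2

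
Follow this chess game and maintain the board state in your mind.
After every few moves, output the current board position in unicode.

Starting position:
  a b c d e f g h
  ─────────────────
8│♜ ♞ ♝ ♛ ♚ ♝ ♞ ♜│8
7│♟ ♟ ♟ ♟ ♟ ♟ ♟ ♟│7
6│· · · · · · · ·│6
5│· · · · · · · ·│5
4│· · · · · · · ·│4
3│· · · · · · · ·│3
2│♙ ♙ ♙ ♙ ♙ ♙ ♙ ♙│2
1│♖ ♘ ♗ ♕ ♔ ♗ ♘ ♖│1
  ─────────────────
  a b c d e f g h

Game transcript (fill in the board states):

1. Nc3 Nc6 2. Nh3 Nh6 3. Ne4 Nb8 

  a b c d e f g h
  ─────────────────
8│♜ ♞ ♝ ♛ ♚ ♝ · ♜│8
7│♟ ♟ ♟ ♟ ♟ ♟ ♟ ♟│7
6│· · · · · · · ♞│6
5│· · · · · · · ·│5
4│· · · · ♘ · · ·│4
3│· · · · · · · ♘│3
2│♙ ♙ ♙ ♙ ♙ ♙ ♙ ♙│2
1│♖ · ♗ ♕ ♔ ♗ · ♖│1
  ─────────────────
  a b c d e f g h

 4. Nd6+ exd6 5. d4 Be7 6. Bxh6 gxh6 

  a b c d e f g h
  ─────────────────
8│♜ ♞ ♝ ♛ ♚ · · ♜│8
7│♟ ♟ ♟ ♟ ♝ ♟ · ♟│7
6│· · · ♟ · · · ♟│6
5│· · · · · · · ·│5
4│· · · ♙ · · · ·│4
3│· · · · · · · ♘│3
2│♙ ♙ ♙ · ♙ ♙ ♙ ♙│2
1│♖ · · ♕ ♔ ♗ · ♖│1
  ─────────────────
  a b c d e f g h

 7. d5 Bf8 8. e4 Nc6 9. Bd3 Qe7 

  a b c d e f g h
  ─────────────────
8│♜ · ♝ · ♚ ♝ · ♜│8
7│♟ ♟ ♟ ♟ ♛ ♟ · ♟│7
6│· · ♞ ♟ · · · ♟│6
5│· · · ♙ · · · ·│5
4│· · · · ♙ · · ·│4
3│· · · ♗ · · · ♘│3
2│♙ ♙ ♙ · · ♙ ♙ ♙│2
1│♖ · · ♕ ♔ · · ♖│1
  ─────────────────
  a b c d e f g h

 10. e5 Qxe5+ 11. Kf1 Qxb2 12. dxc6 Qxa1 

  a b c d e f g h
  ─────────────────
8│♜ · ♝ · ♚ ♝ · ♜│8
7│♟ ♟ ♟ ♟ · ♟ · ♟│7
6│· · ♙ ♟ · · · ♟│6
5│· · · · · · · ·│5
4│· · · · · · · ·│4
3│· · · ♗ · · · ♘│3
2│♙ · ♙ · · ♙ ♙ ♙│2
1│♛ · · ♕ · ♔ · ♖│1
  ─────────────────
  a b c d e f g h

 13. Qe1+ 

  a b c d e f g h
  ─────────────────
8│♜ · ♝ · ♚ ♝ · ♜│8
7│♟ ♟ ♟ ♟ · ♟ · ♟│7
6│· · ♙ ♟ · · · ♟│6
5│· · · · · · · ·│5
4│· · · · · · · ·│4
3│· · · ♗ · · · ♘│3
2│♙ · ♙ · · ♙ ♙ ♙│2
1│♛ · · · ♕ ♔ · ♖│1
  ─────────────────
  a b c d e f g h


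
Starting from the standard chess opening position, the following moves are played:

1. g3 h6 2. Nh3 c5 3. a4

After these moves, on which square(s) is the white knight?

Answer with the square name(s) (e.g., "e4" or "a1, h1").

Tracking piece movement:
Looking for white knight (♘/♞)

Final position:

  a b c d e f g h
  ─────────────────
8│♜ ♞ ♝ ♛ ♚ ♝ ♞ ♜│8
7│♟ ♟ · ♟ ♟ ♟ ♟ ·│7
6│· · · · · · · ♟│6
5│· · ♟ · · · · ·│5
4│♙ · · · · · · ·│4
3│· · · · · · ♙ ♘│3
2│· ♙ ♙ ♙ ♙ ♙ · ♙│2
1│♖ ♘ ♗ ♕ ♔ ♗ · ♖│1
  ─────────────────
  a b c d e f g h


b1, h3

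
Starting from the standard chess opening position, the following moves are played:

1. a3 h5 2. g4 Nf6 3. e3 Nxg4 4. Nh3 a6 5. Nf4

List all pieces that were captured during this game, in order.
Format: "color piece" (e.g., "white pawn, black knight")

Tracking captures:
  Nxg4: captured white pawn

white pawn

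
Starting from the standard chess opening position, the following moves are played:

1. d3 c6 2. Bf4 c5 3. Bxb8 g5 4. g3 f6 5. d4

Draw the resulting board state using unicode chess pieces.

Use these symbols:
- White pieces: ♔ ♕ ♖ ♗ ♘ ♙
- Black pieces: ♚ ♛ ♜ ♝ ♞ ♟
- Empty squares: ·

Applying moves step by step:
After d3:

♜ ♞ ♝ ♛ ♚ ♝ ♞ ♜
♟ ♟ ♟ ♟ ♟ ♟ ♟ ♟
· · · · · · · ·
· · · · · · · ·
· · · · · · · ·
· · · ♙ · · · ·
♙ ♙ ♙ · ♙ ♙ ♙ ♙
♖ ♘ ♗ ♕ ♔ ♗ ♘ ♖


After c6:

♜ ♞ ♝ ♛ ♚ ♝ ♞ ♜
♟ ♟ · ♟ ♟ ♟ ♟ ♟
· · ♟ · · · · ·
· · · · · · · ·
· · · · · · · ·
· · · ♙ · · · ·
♙ ♙ ♙ · ♙ ♙ ♙ ♙
♖ ♘ ♗ ♕ ♔ ♗ ♘ ♖


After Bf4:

♜ ♞ ♝ ♛ ♚ ♝ ♞ ♜
♟ ♟ · ♟ ♟ ♟ ♟ ♟
· · ♟ · · · · ·
· · · · · · · ·
· · · · · ♗ · ·
· · · ♙ · · · ·
♙ ♙ ♙ · ♙ ♙ ♙ ♙
♖ ♘ · ♕ ♔ ♗ ♘ ♖


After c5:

♜ ♞ ♝ ♛ ♚ ♝ ♞ ♜
♟ ♟ · ♟ ♟ ♟ ♟ ♟
· · · · · · · ·
· · ♟ · · · · ·
· · · · · ♗ · ·
· · · ♙ · · · ·
♙ ♙ ♙ · ♙ ♙ ♙ ♙
♖ ♘ · ♕ ♔ ♗ ♘ ♖


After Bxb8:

♜ ♗ ♝ ♛ ♚ ♝ ♞ ♜
♟ ♟ · ♟ ♟ ♟ ♟ ♟
· · · · · · · ·
· · ♟ · · · · ·
· · · · · · · ·
· · · ♙ · · · ·
♙ ♙ ♙ · ♙ ♙ ♙ ♙
♖ ♘ · ♕ ♔ ♗ ♘ ♖


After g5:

♜ ♗ ♝ ♛ ♚ ♝ ♞ ♜
♟ ♟ · ♟ ♟ ♟ · ♟
· · · · · · · ·
· · ♟ · · · ♟ ·
· · · · · · · ·
· · · ♙ · · · ·
♙ ♙ ♙ · ♙ ♙ ♙ ♙
♖ ♘ · ♕ ♔ ♗ ♘ ♖


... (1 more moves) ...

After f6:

♜ ♗ ♝ ♛ ♚ ♝ ♞ ♜
♟ ♟ · ♟ ♟ · · ♟
· · · · · ♟ · ·
· · ♟ · · · ♟ ·
· · · · · · · ·
· · · ♙ · · ♙ ·
♙ ♙ ♙ · ♙ ♙ · ♙
♖ ♘ · ♕ ♔ ♗ ♘ ♖


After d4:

♜ ♗ ♝ ♛ ♚ ♝ ♞ ♜
♟ ♟ · ♟ ♟ · · ♟
· · · · · ♟ · ·
· · ♟ · · · ♟ ·
· · · ♙ · · · ·
· · · · · · ♙ ·
♙ ♙ ♙ · ♙ ♙ · ♙
♖ ♘ · ♕ ♔ ♗ ♘ ♖



  a b c d e f g h
  ─────────────────
8│♜ ♗ ♝ ♛ ♚ ♝ ♞ ♜│8
7│♟ ♟ · ♟ ♟ · · ♟│7
6│· · · · · ♟ · ·│6
5│· · ♟ · · · ♟ ·│5
4│· · · ♙ · · · ·│4
3│· · · · · · ♙ ·│3
2│♙ ♙ ♙ · ♙ ♙ · ♙│2
1│♖ ♘ · ♕ ♔ ♗ ♘ ♖│1
  ─────────────────
  a b c d e f g h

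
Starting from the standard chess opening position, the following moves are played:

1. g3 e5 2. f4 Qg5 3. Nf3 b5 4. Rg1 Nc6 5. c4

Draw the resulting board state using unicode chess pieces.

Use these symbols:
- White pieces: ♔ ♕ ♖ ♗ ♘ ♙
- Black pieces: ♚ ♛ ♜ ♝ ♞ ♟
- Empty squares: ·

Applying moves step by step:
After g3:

♜ ♞ ♝ ♛ ♚ ♝ ♞ ♜
♟ ♟ ♟ ♟ ♟ ♟ ♟ ♟
· · · · · · · ·
· · · · · · · ·
· · · · · · · ·
· · · · · · ♙ ·
♙ ♙ ♙ ♙ ♙ ♙ · ♙
♖ ♘ ♗ ♕ ♔ ♗ ♘ ♖


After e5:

♜ ♞ ♝ ♛ ♚ ♝ ♞ ♜
♟ ♟ ♟ ♟ · ♟ ♟ ♟
· · · · · · · ·
· · · · ♟ · · ·
· · · · · · · ·
· · · · · · ♙ ·
♙ ♙ ♙ ♙ ♙ ♙ · ♙
♖ ♘ ♗ ♕ ♔ ♗ ♘ ♖


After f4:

♜ ♞ ♝ ♛ ♚ ♝ ♞ ♜
♟ ♟ ♟ ♟ · ♟ ♟ ♟
· · · · · · · ·
· · · · ♟ · · ·
· · · · · ♙ · ·
· · · · · · ♙ ·
♙ ♙ ♙ ♙ ♙ · · ♙
♖ ♘ ♗ ♕ ♔ ♗ ♘ ♖


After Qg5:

♜ ♞ ♝ · ♚ ♝ ♞ ♜
♟ ♟ ♟ ♟ · ♟ ♟ ♟
· · · · · · · ·
· · · · ♟ · ♛ ·
· · · · · ♙ · ·
· · · · · · ♙ ·
♙ ♙ ♙ ♙ ♙ · · ♙
♖ ♘ ♗ ♕ ♔ ♗ ♘ ♖


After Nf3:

♜ ♞ ♝ · ♚ ♝ ♞ ♜
♟ ♟ ♟ ♟ · ♟ ♟ ♟
· · · · · · · ·
· · · · ♟ · ♛ ·
· · · · · ♙ · ·
· · · · · ♘ ♙ ·
♙ ♙ ♙ ♙ ♙ · · ♙
♖ ♘ ♗ ♕ ♔ ♗ · ♖


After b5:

♜ ♞ ♝ · ♚ ♝ ♞ ♜
♟ · ♟ ♟ · ♟ ♟ ♟
· · · · · · · ·
· ♟ · · ♟ · ♛ ·
· · · · · ♙ · ·
· · · · · ♘ ♙ ·
♙ ♙ ♙ ♙ ♙ · · ♙
♖ ♘ ♗ ♕ ♔ ♗ · ♖


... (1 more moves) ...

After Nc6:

♜ · ♝ · ♚ ♝ ♞ ♜
♟ · ♟ ♟ · ♟ ♟ ♟
· · ♞ · · · · ·
· ♟ · · ♟ · ♛ ·
· · · · · ♙ · ·
· · · · · ♘ ♙ ·
♙ ♙ ♙ ♙ ♙ · · ♙
♖ ♘ ♗ ♕ ♔ ♗ ♖ ·


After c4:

♜ · ♝ · ♚ ♝ ♞ ♜
♟ · ♟ ♟ · ♟ ♟ ♟
· · ♞ · · · · ·
· ♟ · · ♟ · ♛ ·
· · ♙ · · ♙ · ·
· · · · · ♘ ♙ ·
♙ ♙ · ♙ ♙ · · ♙
♖ ♘ ♗ ♕ ♔ ♗ ♖ ·



  a b c d e f g h
  ─────────────────
8│♜ · ♝ · ♚ ♝ ♞ ♜│8
7│♟ · ♟ ♟ · ♟ ♟ ♟│7
6│· · ♞ · · · · ·│6
5│· ♟ · · ♟ · ♛ ·│5
4│· · ♙ · · ♙ · ·│4
3│· · · · · ♘ ♙ ·│3
2│♙ ♙ · ♙ ♙ · · ♙│2
1│♖ ♘ ♗ ♕ ♔ ♗ ♖ ·│1
  ─────────────────
  a b c d e f g h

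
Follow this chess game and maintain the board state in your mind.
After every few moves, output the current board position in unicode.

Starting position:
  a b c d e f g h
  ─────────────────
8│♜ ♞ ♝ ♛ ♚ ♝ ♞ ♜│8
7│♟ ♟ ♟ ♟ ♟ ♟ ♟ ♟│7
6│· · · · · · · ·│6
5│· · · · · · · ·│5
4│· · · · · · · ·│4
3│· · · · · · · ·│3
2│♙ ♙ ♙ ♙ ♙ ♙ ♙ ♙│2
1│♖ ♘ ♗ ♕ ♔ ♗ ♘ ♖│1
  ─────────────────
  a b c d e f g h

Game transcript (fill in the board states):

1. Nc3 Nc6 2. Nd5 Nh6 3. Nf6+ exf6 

  a b c d e f g h
  ─────────────────
8│♜ · ♝ ♛ ♚ ♝ · ♜│8
7│♟ ♟ ♟ ♟ · ♟ ♟ ♟│7
6│· · ♞ · · ♟ · ♞│6
5│· · · · · · · ·│5
4│· · · · · · · ·│4
3│· · · · · · · ·│3
2│♙ ♙ ♙ ♙ ♙ ♙ ♙ ♙│2
1│♖ · ♗ ♕ ♔ ♗ ♘ ♖│1
  ─────────────────
  a b c d e f g h

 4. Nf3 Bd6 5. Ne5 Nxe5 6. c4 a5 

  a b c d e f g h
  ─────────────────
8│♜ · ♝ ♛ ♚ · · ♜│8
7│· ♟ ♟ ♟ · ♟ ♟ ♟│7
6│· · · ♝ · ♟ · ♞│6
5│♟ · · · ♞ · · ·│5
4│· · ♙ · · · · ·│4
3│· · · · · · · ·│3
2│♙ ♙ · ♙ ♙ ♙ ♙ ♙│2
1│♖ · ♗ ♕ ♔ ♗ · ♖│1
  ─────────────────
  a b c d e f g h

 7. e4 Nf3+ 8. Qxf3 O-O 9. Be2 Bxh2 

  a b c d e f g h
  ─────────────────
8│♜ · ♝ ♛ · ♜ ♚ ·│8
7│· ♟ ♟ ♟ · ♟ ♟ ♟│7
6│· · · · · ♟ · ♞│6
5│♟ · · · · · · ·│5
4│· · ♙ · ♙ · · ·│4
3│· · · · · ♕ · ·│3
2│♙ ♙ · ♙ ♗ ♙ ♙ ♝│2
1│♖ · ♗ · ♔ · · ♖│1
  ─────────────────
  a b c d e f g h

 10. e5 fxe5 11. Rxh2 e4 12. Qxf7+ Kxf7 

  a b c d e f g h
  ─────────────────
8│♜ · ♝ ♛ · ♜ · ·│8
7│· ♟ ♟ ♟ · ♚ ♟ ♟│7
6│· · · · · · · ♞│6
5│♟ · · · · · · ·│5
4│· · ♙ · ♟ · · ·│4
3│· · · · · · · ·│3
2│♙ ♙ · ♙ ♗ ♙ ♙ ♖│2
1│♖ · ♗ · ♔ · · ·│1
  ─────────────────
  a b c d e f g h

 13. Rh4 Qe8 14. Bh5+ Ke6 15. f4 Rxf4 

  a b c d e f g h
  ─────────────────
8│♜ · ♝ · ♛ · · ·│8
7│· ♟ ♟ ♟ · · ♟ ♟│7
6│· · · · ♚ · · ♞│6
5│♟ · · · · · · ♗│5
4│· · ♙ · ♟ ♜ · ♖│4
3│· · · · · · · ·│3
2│♙ ♙ · ♙ · · ♙ ·│2
1│♖ · ♗ · ♔ · · ·│1
  ─────────────────
  a b c d e f g h



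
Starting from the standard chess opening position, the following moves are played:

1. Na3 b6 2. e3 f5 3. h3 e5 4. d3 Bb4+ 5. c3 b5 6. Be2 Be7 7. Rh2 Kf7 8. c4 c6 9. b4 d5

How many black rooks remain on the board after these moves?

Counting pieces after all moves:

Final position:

  a b c d e f g h
  ─────────────────
8│♜ ♞ ♝ ♛ · · ♞ ♜│8
7│♟ · · · ♝ ♚ ♟ ♟│7
6│· · ♟ · · · · ·│6
5│· ♟ · ♟ ♟ ♟ · ·│5
4│· ♙ ♙ · · · · ·│4
3│♘ · · ♙ ♙ · · ♙│3
2│♙ · · · ♗ ♙ ♙ ♖│2
1│♖ · ♗ ♕ ♔ · ♘ ·│1
  ─────────────────
  a b c d e f g h


2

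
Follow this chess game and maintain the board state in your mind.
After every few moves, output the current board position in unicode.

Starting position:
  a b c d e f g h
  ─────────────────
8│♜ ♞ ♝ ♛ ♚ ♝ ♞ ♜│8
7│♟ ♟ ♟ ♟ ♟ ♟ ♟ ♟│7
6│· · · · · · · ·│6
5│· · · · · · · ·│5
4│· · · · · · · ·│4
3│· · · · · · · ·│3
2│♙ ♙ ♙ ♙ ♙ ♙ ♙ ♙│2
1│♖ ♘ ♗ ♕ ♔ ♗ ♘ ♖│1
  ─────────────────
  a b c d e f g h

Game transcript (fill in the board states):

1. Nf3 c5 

  a b c d e f g h
  ─────────────────
8│♜ ♞ ♝ ♛ ♚ ♝ ♞ ♜│8
7│♟ ♟ · ♟ ♟ ♟ ♟ ♟│7
6│· · · · · · · ·│6
5│· · ♟ · · · · ·│5
4│· · · · · · · ·│4
3│· · · · · ♘ · ·│3
2│♙ ♙ ♙ ♙ ♙ ♙ ♙ ♙│2
1│♖ ♘ ♗ ♕ ♔ ♗ · ♖│1
  ─────────────────
  a b c d e f g h

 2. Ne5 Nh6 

  a b c d e f g h
  ─────────────────
8│♜ ♞ ♝ ♛ ♚ ♝ · ♜│8
7│♟ ♟ · ♟ ♟ ♟ ♟ ♟│7
6│· · · · · · · ♞│6
5│· · ♟ · ♘ · · ·│5
4│· · · · · · · ·│4
3│· · · · · · · ·│3
2│♙ ♙ ♙ ♙ ♙ ♙ ♙ ♙│2
1│♖ ♘ ♗ ♕ ♔ ♗ · ♖│1
  ─────────────────
  a b c d e f g h

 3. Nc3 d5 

  a b c d e f g h
  ─────────────────
8│♜ ♞ ♝ ♛ ♚ ♝ · ♜│8
7│♟ ♟ · · ♟ ♟ ♟ ♟│7
6│· · · · · · · ♞│6
5│· · ♟ ♟ ♘ · · ·│5
4│· · · · · · · ·│4
3│· · ♘ · · · · ·│3
2│♙ ♙ ♙ ♙ ♙ ♙ ♙ ♙│2
1│♖ · ♗ ♕ ♔ ♗ · ♖│1
  ─────────────────
  a b c d e f g h

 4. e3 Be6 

  a b c d e f g h
  ─────────────────
8│♜ ♞ · ♛ ♚ ♝ · ♜│8
7│♟ ♟ · · ♟ ♟ ♟ ♟│7
6│· · · · ♝ · · ♞│6
5│· · ♟ ♟ ♘ · · ·│5
4│· · · · · · · ·│4
3│· · ♘ · ♙ · · ·│3
2│♙ ♙ ♙ ♙ · ♙ ♙ ♙│2
1│♖ · ♗ ♕ ♔ ♗ · ♖│1
  ─────────────────
  a b c d e f g h



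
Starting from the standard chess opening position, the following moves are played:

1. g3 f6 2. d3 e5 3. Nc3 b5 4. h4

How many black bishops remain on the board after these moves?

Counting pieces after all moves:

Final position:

  a b c d e f g h
  ─────────────────
8│♜ ♞ ♝ ♛ ♚ ♝ ♞ ♜│8
7│♟ · ♟ ♟ · · ♟ ♟│7
6│· · · · · ♟ · ·│6
5│· ♟ · · ♟ · · ·│5
4│· · · · · · · ♙│4
3│· · ♘ ♙ · · ♙ ·│3
2│♙ ♙ ♙ · ♙ ♙ · ·│2
1│♖ · ♗ ♕ ♔ ♗ ♘ ♖│1
  ─────────────────
  a b c d e f g h


2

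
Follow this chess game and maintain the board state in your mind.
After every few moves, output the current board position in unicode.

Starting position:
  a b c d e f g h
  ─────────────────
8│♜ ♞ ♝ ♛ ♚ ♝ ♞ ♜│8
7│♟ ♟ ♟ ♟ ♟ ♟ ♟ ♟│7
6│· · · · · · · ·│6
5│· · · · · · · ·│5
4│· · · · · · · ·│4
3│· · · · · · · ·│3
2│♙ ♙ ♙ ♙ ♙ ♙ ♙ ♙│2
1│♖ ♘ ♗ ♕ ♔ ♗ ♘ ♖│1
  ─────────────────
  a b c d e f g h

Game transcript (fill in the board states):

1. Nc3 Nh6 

  a b c d e f g h
  ─────────────────
8│♜ ♞ ♝ ♛ ♚ ♝ · ♜│8
7│♟ ♟ ♟ ♟ ♟ ♟ ♟ ♟│7
6│· · · · · · · ♞│6
5│· · · · · · · ·│5
4│· · · · · · · ·│4
3│· · ♘ · · · · ·│3
2│♙ ♙ ♙ ♙ ♙ ♙ ♙ ♙│2
1│♖ · ♗ ♕ ♔ ♗ ♘ ♖│1
  ─────────────────
  a b c d e f g h

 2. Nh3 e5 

  a b c d e f g h
  ─────────────────
8│♜ ♞ ♝ ♛ ♚ ♝ · ♜│8
7│♟ ♟ ♟ ♟ · ♟ ♟ ♟│7
6│· · · · · · · ♞│6
5│· · · · ♟ · · ·│5
4│· · · · · · · ·│4
3│· · ♘ · · · · ♘│3
2│♙ ♙ ♙ ♙ ♙ ♙ ♙ ♙│2
1│♖ · ♗ ♕ ♔ ♗ · ♖│1
  ─────────────────
  a b c d e f g h

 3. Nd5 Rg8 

  a b c d e f g h
  ─────────────────
8│♜ ♞ ♝ ♛ ♚ ♝ ♜ ·│8
7│♟ ♟ ♟ ♟ · ♟ ♟ ♟│7
6│· · · · · · · ♞│6
5│· · · ♘ ♟ · · ·│5
4│· · · · · · · ·│4
3│· · · · · · · ♘│3
2│♙ ♙ ♙ ♙ ♙ ♙ ♙ ♙│2
1│♖ · ♗ ♕ ♔ ♗ · ♖│1
  ─────────────────
  a b c d e f g h

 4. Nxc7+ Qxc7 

  a b c d e f g h
  ─────────────────
8│♜ ♞ ♝ · ♚ ♝ ♜ ·│8
7│♟ ♟ ♛ ♟ · ♟ ♟ ♟│7
6│· · · · · · · ♞│6
5│· · · · ♟ · · ·│5
4│· · · · · · · ·│4
3│· · · · · · · ♘│3
2│♙ ♙ ♙ ♙ ♙ ♙ ♙ ♙│2
1│♖ · ♗ ♕ ♔ ♗ · ♖│1
  ─────────────────
  a b c d e f g h

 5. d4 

  a b c d e f g h
  ─────────────────
8│♜ ♞ ♝ · ♚ ♝ ♜ ·│8
7│♟ ♟ ♛ ♟ · ♟ ♟ ♟│7
6│· · · · · · · ♞│6
5│· · · · ♟ · · ·│5
4│· · · ♙ · · · ·│4
3│· · · · · · · ♘│3
2│♙ ♙ ♙ · ♙ ♙ ♙ ♙│2
1│♖ · ♗ ♕ ♔ ♗ · ♖│1
  ─────────────────
  a b c d e f g h


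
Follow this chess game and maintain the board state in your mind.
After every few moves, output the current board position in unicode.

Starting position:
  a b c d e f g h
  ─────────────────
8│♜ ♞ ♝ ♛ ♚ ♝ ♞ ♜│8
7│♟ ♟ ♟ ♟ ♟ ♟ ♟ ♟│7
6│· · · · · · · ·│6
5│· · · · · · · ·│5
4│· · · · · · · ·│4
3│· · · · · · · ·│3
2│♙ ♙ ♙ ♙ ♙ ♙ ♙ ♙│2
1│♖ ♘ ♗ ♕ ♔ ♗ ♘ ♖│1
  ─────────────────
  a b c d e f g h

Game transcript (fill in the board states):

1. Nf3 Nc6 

  a b c d e f g h
  ─────────────────
8│♜ · ♝ ♛ ♚ ♝ ♞ ♜│8
7│♟ ♟ ♟ ♟ ♟ ♟ ♟ ♟│7
6│· · ♞ · · · · ·│6
5│· · · · · · · ·│5
4│· · · · · · · ·│4
3│· · · · · ♘ · ·│3
2│♙ ♙ ♙ ♙ ♙ ♙ ♙ ♙│2
1│♖ ♘ ♗ ♕ ♔ ♗ · ♖│1
  ─────────────────
  a b c d e f g h

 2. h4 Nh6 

  a b c d e f g h
  ─────────────────
8│♜ · ♝ ♛ ♚ ♝ · ♜│8
7│♟ ♟ ♟ ♟ ♟ ♟ ♟ ♟│7
6│· · ♞ · · · · ♞│6
5│· · · · · · · ·│5
4│· · · · · · · ♙│4
3│· · · · · ♘ · ·│3
2│♙ ♙ ♙ ♙ ♙ ♙ ♙ ·│2
1│♖ ♘ ♗ ♕ ♔ ♗ · ♖│1
  ─────────────────
  a b c d e f g h

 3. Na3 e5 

  a b c d e f g h
  ─────────────────
8│♜ · ♝ ♛ ♚ ♝ · ♜│8
7│♟ ♟ ♟ ♟ · ♟ ♟ ♟│7
6│· · ♞ · · · · ♞│6
5│· · · · ♟ · · ·│5
4│· · · · · · · ♙│4
3│♘ · · · · ♘ · ·│3
2│♙ ♙ ♙ ♙ ♙ ♙ ♙ ·│2
1│♖ · ♗ ♕ ♔ ♗ · ♖│1
  ─────────────────
  a b c d e f g h



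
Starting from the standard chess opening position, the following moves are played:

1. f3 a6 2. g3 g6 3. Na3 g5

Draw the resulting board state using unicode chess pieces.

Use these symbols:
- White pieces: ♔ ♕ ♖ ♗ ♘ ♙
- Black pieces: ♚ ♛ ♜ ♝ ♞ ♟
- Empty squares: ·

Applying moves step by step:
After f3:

♜ ♞ ♝ ♛ ♚ ♝ ♞ ♜
♟ ♟ ♟ ♟ ♟ ♟ ♟ ♟
· · · · · · · ·
· · · · · · · ·
· · · · · · · ·
· · · · · ♙ · ·
♙ ♙ ♙ ♙ ♙ · ♙ ♙
♖ ♘ ♗ ♕ ♔ ♗ ♘ ♖


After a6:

♜ ♞ ♝ ♛ ♚ ♝ ♞ ♜
· ♟ ♟ ♟ ♟ ♟ ♟ ♟
♟ · · · · · · ·
· · · · · · · ·
· · · · · · · ·
· · · · · ♙ · ·
♙ ♙ ♙ ♙ ♙ · ♙ ♙
♖ ♘ ♗ ♕ ♔ ♗ ♘ ♖


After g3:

♜ ♞ ♝ ♛ ♚ ♝ ♞ ♜
· ♟ ♟ ♟ ♟ ♟ ♟ ♟
♟ · · · · · · ·
· · · · · · · ·
· · · · · · · ·
· · · · · ♙ ♙ ·
♙ ♙ ♙ ♙ ♙ · · ♙
♖ ♘ ♗ ♕ ♔ ♗ ♘ ♖


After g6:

♜ ♞ ♝ ♛ ♚ ♝ ♞ ♜
· ♟ ♟ ♟ ♟ ♟ · ♟
♟ · · · · · ♟ ·
· · · · · · · ·
· · · · · · · ·
· · · · · ♙ ♙ ·
♙ ♙ ♙ ♙ ♙ · · ♙
♖ ♘ ♗ ♕ ♔ ♗ ♘ ♖


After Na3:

♜ ♞ ♝ ♛ ♚ ♝ ♞ ♜
· ♟ ♟ ♟ ♟ ♟ · ♟
♟ · · · · · ♟ ·
· · · · · · · ·
· · · · · · · ·
♘ · · · · ♙ ♙ ·
♙ ♙ ♙ ♙ ♙ · · ♙
♖ · ♗ ♕ ♔ ♗ ♘ ♖


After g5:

♜ ♞ ♝ ♛ ♚ ♝ ♞ ♜
· ♟ ♟ ♟ ♟ ♟ · ♟
♟ · · · · · · ·
· · · · · · ♟ ·
· · · · · · · ·
♘ · · · · ♙ ♙ ·
♙ ♙ ♙ ♙ ♙ · · ♙
♖ · ♗ ♕ ♔ ♗ ♘ ♖



  a b c d e f g h
  ─────────────────
8│♜ ♞ ♝ ♛ ♚ ♝ ♞ ♜│8
7│· ♟ ♟ ♟ ♟ ♟ · ♟│7
6│♟ · · · · · · ·│6
5│· · · · · · ♟ ·│5
4│· · · · · · · ·│4
3│♘ · · · · ♙ ♙ ·│3
2│♙ ♙ ♙ ♙ ♙ · · ♙│2
1│♖ · ♗ ♕ ♔ ♗ ♘ ♖│1
  ─────────────────
  a b c d e f g h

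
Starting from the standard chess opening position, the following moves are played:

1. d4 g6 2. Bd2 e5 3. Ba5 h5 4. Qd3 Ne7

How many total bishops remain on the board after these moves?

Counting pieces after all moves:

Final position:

  a b c d e f g h
  ─────────────────
8│♜ ♞ ♝ ♛ ♚ ♝ · ♜│8
7│♟ ♟ ♟ ♟ ♞ ♟ · ·│7
6│· · · · · · ♟ ·│6
5│♗ · · · ♟ · · ♟│5
4│· · · ♙ · · · ·│4
3│· · · ♕ · · · ·│3
2│♙ ♙ ♙ · ♙ ♙ ♙ ♙│2
1│♖ ♘ · · ♔ ♗ ♘ ♖│1
  ─────────────────
  a b c d e f g h


4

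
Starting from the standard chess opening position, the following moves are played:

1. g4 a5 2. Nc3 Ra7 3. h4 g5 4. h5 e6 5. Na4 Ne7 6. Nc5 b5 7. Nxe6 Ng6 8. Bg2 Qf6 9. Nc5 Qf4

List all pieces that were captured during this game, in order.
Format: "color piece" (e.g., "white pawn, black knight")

Tracking captures:
  Nxe6: captured black pawn

black pawn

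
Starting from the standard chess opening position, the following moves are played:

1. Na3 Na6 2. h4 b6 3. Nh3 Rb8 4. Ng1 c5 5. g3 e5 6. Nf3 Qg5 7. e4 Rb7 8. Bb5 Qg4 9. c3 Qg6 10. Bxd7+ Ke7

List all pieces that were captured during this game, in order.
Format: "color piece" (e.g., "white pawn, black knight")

Tracking captures:
  Bxd7+: captured black pawn

black pawn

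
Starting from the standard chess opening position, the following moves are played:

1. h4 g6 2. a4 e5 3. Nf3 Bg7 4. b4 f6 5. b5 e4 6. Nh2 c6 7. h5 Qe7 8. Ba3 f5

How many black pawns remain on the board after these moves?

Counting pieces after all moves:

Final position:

  a b c d e f g h
  ─────────────────
8│♜ ♞ ♝ · ♚ · ♞ ♜│8
7│♟ ♟ · ♟ ♛ · ♝ ♟│7
6│· · ♟ · · · ♟ ·│6
5│· ♙ · · · ♟ · ♙│5
4│♙ · · · ♟ · · ·│4
3│♗ · · · · · · ·│3
2│· · ♙ ♙ ♙ ♙ ♙ ♘│2
1│♖ ♘ · ♕ ♔ ♗ · ♖│1
  ─────────────────
  a b c d e f g h


8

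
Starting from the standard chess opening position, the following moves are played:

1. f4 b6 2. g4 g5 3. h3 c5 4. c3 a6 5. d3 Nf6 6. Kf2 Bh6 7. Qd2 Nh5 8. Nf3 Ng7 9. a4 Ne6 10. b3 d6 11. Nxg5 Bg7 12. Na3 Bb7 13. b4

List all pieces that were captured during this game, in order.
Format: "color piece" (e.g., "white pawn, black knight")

Tracking captures:
  Nxg5: captured black pawn

black pawn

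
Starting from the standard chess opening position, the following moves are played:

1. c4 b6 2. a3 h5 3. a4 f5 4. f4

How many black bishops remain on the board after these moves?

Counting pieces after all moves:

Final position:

  a b c d e f g h
  ─────────────────
8│♜ ♞ ♝ ♛ ♚ ♝ ♞ ♜│8
7│♟ · ♟ ♟ ♟ · ♟ ·│7
6│· ♟ · · · · · ·│6
5│· · · · · ♟ · ♟│5
4│♙ · ♙ · · ♙ · ·│4
3│· · · · · · · ·│3
2│· ♙ · ♙ ♙ · ♙ ♙│2
1│♖ ♘ ♗ ♕ ♔ ♗ ♘ ♖│1
  ─────────────────
  a b c d e f g h


2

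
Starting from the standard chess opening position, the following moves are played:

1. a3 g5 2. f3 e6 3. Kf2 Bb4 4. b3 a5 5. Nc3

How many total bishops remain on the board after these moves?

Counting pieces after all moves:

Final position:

  a b c d e f g h
  ─────────────────
8│♜ ♞ ♝ ♛ ♚ · ♞ ♜│8
7│· ♟ ♟ ♟ · ♟ · ♟│7
6│· · · · ♟ · · ·│6
5│♟ · · · · · ♟ ·│5
4│· ♝ · · · · · ·│4
3│♙ ♙ ♘ · · ♙ · ·│3
2│· · ♙ ♙ ♙ ♔ ♙ ♙│2
1│♖ · ♗ ♕ · ♗ ♘ ♖│1
  ─────────────────
  a b c d e f g h


4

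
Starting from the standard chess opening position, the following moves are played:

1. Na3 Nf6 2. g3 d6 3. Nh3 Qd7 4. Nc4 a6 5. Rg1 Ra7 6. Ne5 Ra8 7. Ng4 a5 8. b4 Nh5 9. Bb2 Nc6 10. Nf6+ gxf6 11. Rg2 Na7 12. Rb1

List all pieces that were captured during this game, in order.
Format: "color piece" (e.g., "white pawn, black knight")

Tracking captures:
  gxf6: captured white knight

white knight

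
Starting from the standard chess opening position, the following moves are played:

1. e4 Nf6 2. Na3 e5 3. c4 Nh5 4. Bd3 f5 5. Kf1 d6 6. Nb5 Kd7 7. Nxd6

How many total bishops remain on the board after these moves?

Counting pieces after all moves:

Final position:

  a b c d e f g h
  ─────────────────
8│♜ ♞ ♝ ♛ · ♝ · ♜│8
7│♟ ♟ ♟ ♚ · · ♟ ♟│7
6│· · · ♘ · · · ·│6
5│· · · · ♟ ♟ · ♞│5
4│· · ♙ · ♙ · · ·│4
3│· · · ♗ · · · ·│3
2│♙ ♙ · ♙ · ♙ ♙ ♙│2
1│♖ · ♗ ♕ · ♔ ♘ ♖│1
  ─────────────────
  a b c d e f g h


4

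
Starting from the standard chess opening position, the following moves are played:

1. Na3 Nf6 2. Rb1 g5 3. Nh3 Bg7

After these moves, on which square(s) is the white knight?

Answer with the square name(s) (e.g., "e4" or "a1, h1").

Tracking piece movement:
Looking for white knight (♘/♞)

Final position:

  a b c d e f g h
  ─────────────────
8│♜ ♞ ♝ ♛ ♚ · · ♜│8
7│♟ ♟ ♟ ♟ ♟ ♟ ♝ ♟│7
6│· · · · · ♞ · ·│6
5│· · · · · · ♟ ·│5
4│· · · · · · · ·│4
3│♘ · · · · · · ♘│3
2│♙ ♙ ♙ ♙ ♙ ♙ ♙ ♙│2
1│· ♖ ♗ ♕ ♔ ♗ · ♖│1
  ─────────────────
  a b c d e f g h


a3, h3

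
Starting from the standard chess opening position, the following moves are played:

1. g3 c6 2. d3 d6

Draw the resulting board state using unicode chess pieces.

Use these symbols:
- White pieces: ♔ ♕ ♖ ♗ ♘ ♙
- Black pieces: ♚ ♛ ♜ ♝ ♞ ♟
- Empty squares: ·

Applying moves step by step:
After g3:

♜ ♞ ♝ ♛ ♚ ♝ ♞ ♜
♟ ♟ ♟ ♟ ♟ ♟ ♟ ♟
· · · · · · · ·
· · · · · · · ·
· · · · · · · ·
· · · · · · ♙ ·
♙ ♙ ♙ ♙ ♙ ♙ · ♙
♖ ♘ ♗ ♕ ♔ ♗ ♘ ♖


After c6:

♜ ♞ ♝ ♛ ♚ ♝ ♞ ♜
♟ ♟ · ♟ ♟ ♟ ♟ ♟
· · ♟ · · · · ·
· · · · · · · ·
· · · · · · · ·
· · · · · · ♙ ·
♙ ♙ ♙ ♙ ♙ ♙ · ♙
♖ ♘ ♗ ♕ ♔ ♗ ♘ ♖


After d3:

♜ ♞ ♝ ♛ ♚ ♝ ♞ ♜
♟ ♟ · ♟ ♟ ♟ ♟ ♟
· · ♟ · · · · ·
· · · · · · · ·
· · · · · · · ·
· · · ♙ · · ♙ ·
♙ ♙ ♙ · ♙ ♙ · ♙
♖ ♘ ♗ ♕ ♔ ♗ ♘ ♖


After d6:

♜ ♞ ♝ ♛ ♚ ♝ ♞ ♜
♟ ♟ · · ♟ ♟ ♟ ♟
· · ♟ ♟ · · · ·
· · · · · · · ·
· · · · · · · ·
· · · ♙ · · ♙ ·
♙ ♙ ♙ · ♙ ♙ · ♙
♖ ♘ ♗ ♕ ♔ ♗ ♘ ♖



  a b c d e f g h
  ─────────────────
8│♜ ♞ ♝ ♛ ♚ ♝ ♞ ♜│8
7│♟ ♟ · · ♟ ♟ ♟ ♟│7
6│· · ♟ ♟ · · · ·│6
5│· · · · · · · ·│5
4│· · · · · · · ·│4
3│· · · ♙ · · ♙ ·│3
2│♙ ♙ ♙ · ♙ ♙ · ♙│2
1│♖ ♘ ♗ ♕ ♔ ♗ ♘ ♖│1
  ─────────────────
  a b c d e f g h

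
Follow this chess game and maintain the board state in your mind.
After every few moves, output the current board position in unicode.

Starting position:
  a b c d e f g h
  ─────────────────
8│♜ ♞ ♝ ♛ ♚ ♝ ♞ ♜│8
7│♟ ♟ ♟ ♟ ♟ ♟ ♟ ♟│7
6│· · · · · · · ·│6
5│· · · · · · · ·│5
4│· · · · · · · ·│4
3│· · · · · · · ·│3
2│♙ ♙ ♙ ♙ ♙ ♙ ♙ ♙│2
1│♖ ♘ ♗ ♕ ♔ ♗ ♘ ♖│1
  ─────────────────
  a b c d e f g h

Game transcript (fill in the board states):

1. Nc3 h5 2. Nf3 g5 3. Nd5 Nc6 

  a b c d e f g h
  ─────────────────
8│♜ · ♝ ♛ ♚ ♝ ♞ ♜│8
7│♟ ♟ ♟ ♟ ♟ ♟ · ·│7
6│· · ♞ · · · · ·│6
5│· · · ♘ · · ♟ ♟│5
4│· · · · · · · ·│4
3│· · · · · ♘ · ·│3
2│♙ ♙ ♙ ♙ ♙ ♙ ♙ ♙│2
1│♖ · ♗ ♕ ♔ ♗ · ♖│1
  ─────────────────
  a b c d e f g h

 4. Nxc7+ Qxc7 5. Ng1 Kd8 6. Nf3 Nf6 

  a b c d e f g h
  ─────────────────
8│♜ · ♝ ♚ · ♝ · ♜│8
7│♟ ♟ ♛ ♟ ♟ ♟ · ·│7
6│· · ♞ · · ♞ · ·│6
5│· · · · · · ♟ ♟│5
4│· · · · · · · ·│4
3│· · · · · ♘ · ·│3
2│♙ ♙ ♙ ♙ ♙ ♙ ♙ ♙│2
1│♖ · ♗ ♕ ♔ ♗ · ♖│1
  ─────────────────
  a b c d e f g h

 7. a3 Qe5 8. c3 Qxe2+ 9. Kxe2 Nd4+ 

  a b c d e f g h
  ─────────────────
8│♜ · ♝ ♚ · ♝ · ♜│8
7│♟ ♟ · ♟ ♟ ♟ · ·│7
6│· · · · · ♞ · ·│6
5│· · · · · · ♟ ♟│5
4│· · · ♞ · · · ·│4
3│♙ · ♙ · · ♘ · ·│3
2│· ♙ · ♙ ♔ ♙ ♙ ♙│2
1│♖ · ♗ ♕ · ♗ · ♖│1
  ─────────────────
  a b c d e f g h

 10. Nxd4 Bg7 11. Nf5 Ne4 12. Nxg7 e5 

  a b c d e f g h
  ─────────────────
8│♜ · ♝ ♚ · · · ♜│8
7│♟ ♟ · ♟ · ♟ ♘ ·│7
6│· · · · · · · ·│6
5│· · · · ♟ · ♟ ♟│5
4│· · · · ♞ · · ·│4
3│♙ · ♙ · · · · ·│3
2│· ♙ · ♙ ♔ ♙ ♙ ♙│2
1│♖ · ♗ ♕ · ♗ · ♖│1
  ─────────────────
  a b c d e f g h



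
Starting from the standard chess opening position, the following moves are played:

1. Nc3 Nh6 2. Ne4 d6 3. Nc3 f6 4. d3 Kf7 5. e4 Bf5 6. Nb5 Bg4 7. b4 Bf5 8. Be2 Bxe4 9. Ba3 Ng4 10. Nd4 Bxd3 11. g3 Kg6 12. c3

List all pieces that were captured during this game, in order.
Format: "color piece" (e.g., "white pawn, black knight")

Tracking captures:
  Bxe4: captured white pawn
  Bxd3: captured white pawn

white pawn, white pawn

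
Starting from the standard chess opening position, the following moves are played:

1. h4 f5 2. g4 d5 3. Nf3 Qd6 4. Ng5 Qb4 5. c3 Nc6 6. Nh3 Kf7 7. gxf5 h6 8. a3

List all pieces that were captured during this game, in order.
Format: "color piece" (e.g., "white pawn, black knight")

Tracking captures:
  gxf5: captured black pawn

black pawn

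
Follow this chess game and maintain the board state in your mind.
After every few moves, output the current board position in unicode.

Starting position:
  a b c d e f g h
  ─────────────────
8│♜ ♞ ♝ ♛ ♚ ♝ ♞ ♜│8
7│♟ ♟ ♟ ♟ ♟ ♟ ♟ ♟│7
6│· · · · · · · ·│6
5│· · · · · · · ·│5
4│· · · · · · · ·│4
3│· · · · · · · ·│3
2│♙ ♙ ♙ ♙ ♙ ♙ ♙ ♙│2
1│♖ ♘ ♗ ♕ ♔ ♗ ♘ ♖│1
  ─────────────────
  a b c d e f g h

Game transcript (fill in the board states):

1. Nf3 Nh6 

  a b c d e f g h
  ─────────────────
8│♜ ♞ ♝ ♛ ♚ ♝ · ♜│8
7│♟ ♟ ♟ ♟ ♟ ♟ ♟ ♟│7
6│· · · · · · · ♞│6
5│· · · · · · · ·│5
4│· · · · · · · ·│4
3│· · · · · ♘ · ·│3
2│♙ ♙ ♙ ♙ ♙ ♙ ♙ ♙│2
1│♖ ♘ ♗ ♕ ♔ ♗ · ♖│1
  ─────────────────
  a b c d e f g h

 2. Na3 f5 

  a b c d e f g h
  ─────────────────
8│♜ ♞ ♝ ♛ ♚ ♝ · ♜│8
7│♟ ♟ ♟ ♟ ♟ · ♟ ♟│7
6│· · · · · · · ♞│6
5│· · · · · ♟ · ·│5
4│· · · · · · · ·│4
3│♘ · · · · ♘ · ·│3
2│♙ ♙ ♙ ♙ ♙ ♙ ♙ ♙│2
1│♖ · ♗ ♕ ♔ ♗ · ♖│1
  ─────────────────
  a b c d e f g h

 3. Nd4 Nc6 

  a b c d e f g h
  ─────────────────
8│♜ · ♝ ♛ ♚ ♝ · ♜│8
7│♟ ♟ ♟ ♟ ♟ · ♟ ♟│7
6│· · ♞ · · · · ♞│6
5│· · · · · ♟ · ·│5
4│· · · ♘ · · · ·│4
3│♘ · · · · · · ·│3
2│♙ ♙ ♙ ♙ ♙ ♙ ♙ ♙│2
1│♖ · ♗ ♕ ♔ ♗ · ♖│1
  ─────────────────
  a b c d e f g h

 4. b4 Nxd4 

  a b c d e f g h
  ─────────────────
8│♜ · ♝ ♛ ♚ ♝ · ♜│8
7│♟ ♟ ♟ ♟ ♟ · ♟ ♟│7
6│· · · · · · · ♞│6
5│· · · · · ♟ · ·│5
4│· ♙ · ♞ · · · ·│4
3│♘ · · · · · · ·│3
2│♙ · ♙ ♙ ♙ ♙ ♙ ♙│2
1│♖ · ♗ ♕ ♔ ♗ · ♖│1
  ─────────────────
  a b c d e f g h

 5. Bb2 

  a b c d e f g h
  ─────────────────
8│♜ · ♝ ♛ ♚ ♝ · ♜│8
7│♟ ♟ ♟ ♟ ♟ · ♟ ♟│7
6│· · · · · · · ♞│6
5│· · · · · ♟ · ·│5
4│· ♙ · ♞ · · · ·│4
3│♘ · · · · · · ·│3
2│♙ ♗ ♙ ♙ ♙ ♙ ♙ ♙│2
1│♖ · · ♕ ♔ ♗ · ♖│1
  ─────────────────
  a b c d e f g h


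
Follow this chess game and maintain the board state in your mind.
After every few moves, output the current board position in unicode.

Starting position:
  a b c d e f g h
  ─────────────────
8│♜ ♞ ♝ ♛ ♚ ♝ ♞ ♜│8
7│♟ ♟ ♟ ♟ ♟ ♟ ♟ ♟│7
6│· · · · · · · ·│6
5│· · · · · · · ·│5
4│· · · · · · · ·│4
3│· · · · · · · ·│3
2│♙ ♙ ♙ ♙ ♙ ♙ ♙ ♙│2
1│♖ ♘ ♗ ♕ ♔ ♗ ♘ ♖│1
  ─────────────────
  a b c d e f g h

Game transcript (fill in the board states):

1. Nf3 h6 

  a b c d e f g h
  ─────────────────
8│♜ ♞ ♝ ♛ ♚ ♝ ♞ ♜│8
7│♟ ♟ ♟ ♟ ♟ ♟ ♟ ·│7
6│· · · · · · · ♟│6
5│· · · · · · · ·│5
4│· · · · · · · ·│4
3│· · · · · ♘ · ·│3
2│♙ ♙ ♙ ♙ ♙ ♙ ♙ ♙│2
1│♖ ♘ ♗ ♕ ♔ ♗ · ♖│1
  ─────────────────
  a b c d e f g h

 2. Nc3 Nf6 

  a b c d e f g h
  ─────────────────
8│♜ ♞ ♝ ♛ ♚ ♝ · ♜│8
7│♟ ♟ ♟ ♟ ♟ ♟ ♟ ·│7
6│· · · · · ♞ · ♟│6
5│· · · · · · · ·│5
4│· · · · · · · ·│4
3│· · ♘ · · ♘ · ·│3
2│♙ ♙ ♙ ♙ ♙ ♙ ♙ ♙│2
1│♖ · ♗ ♕ ♔ ♗ · ♖│1
  ─────────────────
  a b c d e f g h

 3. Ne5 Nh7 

  a b c d e f g h
  ─────────────────
8│♜ ♞ ♝ ♛ ♚ ♝ · ♜│8
7│♟ ♟ ♟ ♟ ♟ ♟ ♟ ♞│7
6│· · · · · · · ♟│6
5│· · · · ♘ · · ·│5
4│· · · · · · · ·│4
3│· · ♘ · · · · ·│3
2│♙ ♙ ♙ ♙ ♙ ♙ ♙ ♙│2
1│♖ · ♗ ♕ ♔ ♗ · ♖│1
  ─────────────────
  a b c d e f g h

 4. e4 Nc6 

  a b c d e f g h
  ─────────────────
8│♜ · ♝ ♛ ♚ ♝ · ♜│8
7│♟ ♟ ♟ ♟ ♟ ♟ ♟ ♞│7
6│· · ♞ · · · · ♟│6
5│· · · · ♘ · · ·│5
4│· · · · ♙ · · ·│4
3│· · ♘ · · · · ·│3
2│♙ ♙ ♙ ♙ · ♙ ♙ ♙│2
1│♖ · ♗ ♕ ♔ ♗ · ♖│1
  ─────────────────
  a b c d e f g h

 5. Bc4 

  a b c d e f g h
  ─────────────────
8│♜ · ♝ ♛ ♚ ♝ · ♜│8
7│♟ ♟ ♟ ♟ ♟ ♟ ♟ ♞│7
6│· · ♞ · · · · ♟│6
5│· · · · ♘ · · ·│5
4│· · ♗ · ♙ · · ·│4
3│· · ♘ · · · · ·│3
2│♙ ♙ ♙ ♙ · ♙ ♙ ♙│2
1│♖ · ♗ ♕ ♔ · · ♖│1
  ─────────────────
  a b c d e f g h
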